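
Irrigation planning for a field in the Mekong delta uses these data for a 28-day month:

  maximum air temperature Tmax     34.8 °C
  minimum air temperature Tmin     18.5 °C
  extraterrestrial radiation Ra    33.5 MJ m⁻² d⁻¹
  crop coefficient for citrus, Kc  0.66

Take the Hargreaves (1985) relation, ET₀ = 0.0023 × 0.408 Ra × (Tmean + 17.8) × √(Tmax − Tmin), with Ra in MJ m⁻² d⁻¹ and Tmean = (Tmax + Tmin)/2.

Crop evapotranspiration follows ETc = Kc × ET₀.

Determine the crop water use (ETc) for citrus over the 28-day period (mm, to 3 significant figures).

104 mm

Tmean = (34.8 + 18.5)/2 = 26.65 °C
0.408 Ra = 0.408 × 33.5 = 13.6680 mm/d equivalent
ET₀ = 0.0023 × 13.6680 × (26.65 + 17.8) × √16.3 = 0.0023 × 13.6680 × 44.45 × 4.0373 = 5.6415 mm/d
ETc = Kc × ET₀ = 0.66 × 5.6415 = 3.7234 mm/d
Over 28 days: 3.7234 × 28 = 104.255 mm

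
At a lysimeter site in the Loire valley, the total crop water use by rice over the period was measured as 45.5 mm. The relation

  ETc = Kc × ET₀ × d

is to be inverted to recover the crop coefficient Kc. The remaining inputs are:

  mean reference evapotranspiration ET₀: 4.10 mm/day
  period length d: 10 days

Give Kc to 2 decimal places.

ETc = Kc × ET₀ × d  ⇒  Kc = ETc / (ET₀ × d)
Kc = 45.5 / (4.10 × 10) = 45.5 / 41.00 = 1.1098

1.11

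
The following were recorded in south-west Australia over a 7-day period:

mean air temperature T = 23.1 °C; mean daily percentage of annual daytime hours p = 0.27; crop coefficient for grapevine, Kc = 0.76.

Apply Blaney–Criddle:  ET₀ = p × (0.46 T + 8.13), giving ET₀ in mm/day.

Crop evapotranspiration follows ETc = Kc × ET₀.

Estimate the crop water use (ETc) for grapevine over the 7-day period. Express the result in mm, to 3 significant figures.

26.9 mm

ET₀ = 0.27 × (0.46 × 23.1 + 8.13) = 0.27 × 18.756 = 5.0641 mm/d
ETc = Kc × ET₀ = 0.76 × 5.0641 = 3.8487 mm/d
Over 7 days: 3.8487 × 7 = 26.941 mm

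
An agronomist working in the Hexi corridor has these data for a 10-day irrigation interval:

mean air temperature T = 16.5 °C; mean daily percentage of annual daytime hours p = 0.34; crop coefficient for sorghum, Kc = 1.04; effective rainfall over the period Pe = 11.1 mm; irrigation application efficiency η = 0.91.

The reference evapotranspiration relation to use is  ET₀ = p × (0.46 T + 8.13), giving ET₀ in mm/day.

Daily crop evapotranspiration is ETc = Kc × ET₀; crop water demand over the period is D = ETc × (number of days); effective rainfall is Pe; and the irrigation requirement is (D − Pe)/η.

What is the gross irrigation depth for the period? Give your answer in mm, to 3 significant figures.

48.9 mm

ET₀ = 0.34 × (0.46 × 16.5 + 8.13) = 0.34 × 15.720 = 5.3448 mm/d
ETc = Kc × ET₀ = 1.04 × 5.3448 = 5.5586 mm/d
Crop demand D = ETc × 10 d = 5.5586 × 10 = 55.586 mm
D − Pe = 55.586 − 11.1 = 44.486 mm
Gross irrigation = 44.486 / 0.91 = 48.886 mm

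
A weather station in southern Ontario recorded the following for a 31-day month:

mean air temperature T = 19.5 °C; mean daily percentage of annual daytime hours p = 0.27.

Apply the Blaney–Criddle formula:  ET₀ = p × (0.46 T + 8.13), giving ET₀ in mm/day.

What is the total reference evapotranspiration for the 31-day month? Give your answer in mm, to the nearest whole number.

ET₀ = 0.27 × (0.46 × 19.5 + 8.13) = 0.27 × 17.100 = 4.6170 mm/d
Monthly total = 4.6170 × 31 = 143.127 mm

143 mm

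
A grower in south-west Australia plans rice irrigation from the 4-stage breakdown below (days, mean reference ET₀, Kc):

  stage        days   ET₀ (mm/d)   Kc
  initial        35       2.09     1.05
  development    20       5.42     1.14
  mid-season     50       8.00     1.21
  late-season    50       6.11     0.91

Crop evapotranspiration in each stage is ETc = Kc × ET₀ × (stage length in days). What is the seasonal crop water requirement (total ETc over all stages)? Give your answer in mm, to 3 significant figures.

initial: 1.05 × 2.09 × 35 = 76.81 mm
development: 1.14 × 5.42 × 20 = 123.58 mm
mid-season: 1.21 × 8.00 × 50 = 484.00 mm
late-season: 0.91 × 6.11 × 50 = 278.01 mm
Seasonal total = 962.40 mm

962 mm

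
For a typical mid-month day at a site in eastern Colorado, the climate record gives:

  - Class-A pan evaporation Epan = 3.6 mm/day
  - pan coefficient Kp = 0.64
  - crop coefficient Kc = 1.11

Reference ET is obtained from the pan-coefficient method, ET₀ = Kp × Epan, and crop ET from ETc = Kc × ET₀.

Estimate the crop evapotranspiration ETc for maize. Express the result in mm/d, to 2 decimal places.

2.56 mm/d

ET₀ = 0.64 × 3.6 = 2.3040 mm/d
ETc = Kc × ET₀ = 1.11 × 2.3040 = 2.5574 mm/d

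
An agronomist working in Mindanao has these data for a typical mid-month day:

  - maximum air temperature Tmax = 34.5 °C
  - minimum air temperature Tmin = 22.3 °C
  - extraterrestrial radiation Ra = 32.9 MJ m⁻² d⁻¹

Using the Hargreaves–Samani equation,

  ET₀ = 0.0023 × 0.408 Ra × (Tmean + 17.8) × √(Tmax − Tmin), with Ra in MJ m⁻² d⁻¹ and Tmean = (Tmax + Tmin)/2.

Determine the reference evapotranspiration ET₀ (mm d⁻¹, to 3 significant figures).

Tmean = (34.5 + 22.3)/2 = 28.40 °C
0.408 Ra = 0.408 × 32.9 = 13.4232 mm/d equivalent
ET₀ = 0.0023 × 13.4232 × (28.40 + 17.8) × √12.2 = 0.0023 × 13.4232 × 46.20 × 3.4928 = 4.9820 mm/d

4.98 mm d⁻¹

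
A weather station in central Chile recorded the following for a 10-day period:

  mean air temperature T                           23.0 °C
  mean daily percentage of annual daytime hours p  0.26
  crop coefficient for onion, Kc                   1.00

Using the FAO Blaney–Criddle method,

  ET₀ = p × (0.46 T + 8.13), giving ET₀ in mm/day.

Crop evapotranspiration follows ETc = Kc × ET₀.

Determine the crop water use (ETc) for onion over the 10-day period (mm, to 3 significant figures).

ET₀ = 0.26 × (0.46 × 23.0 + 8.13) = 0.26 × 18.710 = 4.8646 mm/d
ETc = Kc × ET₀ = 1.00 × 4.8646 = 4.8646 mm/d
Over 10 days: 4.8646 × 10 = 48.646 mm

48.6 mm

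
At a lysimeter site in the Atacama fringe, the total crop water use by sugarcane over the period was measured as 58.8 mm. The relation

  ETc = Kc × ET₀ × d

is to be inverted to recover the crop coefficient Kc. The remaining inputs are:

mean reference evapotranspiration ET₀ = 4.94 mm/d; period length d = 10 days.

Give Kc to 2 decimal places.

ETc = Kc × ET₀ × d  ⇒  Kc = ETc / (ET₀ × d)
Kc = 58.8 / (4.94 × 10) = 58.8 / 49.40 = 1.1903

1.19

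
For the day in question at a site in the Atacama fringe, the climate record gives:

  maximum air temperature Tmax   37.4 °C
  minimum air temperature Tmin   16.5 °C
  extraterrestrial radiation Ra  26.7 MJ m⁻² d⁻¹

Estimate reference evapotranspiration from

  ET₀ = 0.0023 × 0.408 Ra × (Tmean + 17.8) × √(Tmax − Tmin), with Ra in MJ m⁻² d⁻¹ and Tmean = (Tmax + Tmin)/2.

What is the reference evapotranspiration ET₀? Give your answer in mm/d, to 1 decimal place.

Tmean = (37.4 + 16.5)/2 = 26.95 °C
0.408 Ra = 0.408 × 26.7 = 10.8936 mm/d equivalent
ET₀ = 0.0023 × 10.8936 × (26.95 + 17.8) × √20.9 = 0.0023 × 10.8936 × 44.75 × 4.5717 = 5.1259 mm/d

5.1 mm/d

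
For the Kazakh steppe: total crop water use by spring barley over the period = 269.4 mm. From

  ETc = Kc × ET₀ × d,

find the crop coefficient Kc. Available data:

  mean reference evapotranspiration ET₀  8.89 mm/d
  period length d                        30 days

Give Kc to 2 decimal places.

1.01

ETc = Kc × ET₀ × d  ⇒  Kc = ETc / (ET₀ × d)
Kc = 269.4 / (8.89 × 30) = 269.4 / 266.70 = 1.0101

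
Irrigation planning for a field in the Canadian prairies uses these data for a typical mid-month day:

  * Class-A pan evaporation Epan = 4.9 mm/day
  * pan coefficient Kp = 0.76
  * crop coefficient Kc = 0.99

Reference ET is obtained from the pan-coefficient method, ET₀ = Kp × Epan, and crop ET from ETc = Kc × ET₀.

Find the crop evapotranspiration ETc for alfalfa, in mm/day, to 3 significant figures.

3.69 mm/day

ET₀ = 0.76 × 4.9 = 3.7240 mm/d
ETc = Kc × ET₀ = 0.99 × 3.7240 = 3.6868 mm/d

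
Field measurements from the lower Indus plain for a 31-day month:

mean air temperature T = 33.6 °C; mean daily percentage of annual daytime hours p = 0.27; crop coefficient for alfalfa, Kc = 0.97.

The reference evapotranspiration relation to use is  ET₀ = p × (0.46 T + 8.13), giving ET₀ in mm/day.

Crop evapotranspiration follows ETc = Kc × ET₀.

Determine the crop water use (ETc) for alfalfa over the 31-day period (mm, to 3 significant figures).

191 mm

ET₀ = 0.27 × (0.46 × 33.6 + 8.13) = 0.27 × 23.586 = 6.3682 mm/d
ETc = Kc × ET₀ = 0.97 × 6.3682 = 6.1772 mm/d
Over 31 days: 6.1772 × 31 = 191.493 mm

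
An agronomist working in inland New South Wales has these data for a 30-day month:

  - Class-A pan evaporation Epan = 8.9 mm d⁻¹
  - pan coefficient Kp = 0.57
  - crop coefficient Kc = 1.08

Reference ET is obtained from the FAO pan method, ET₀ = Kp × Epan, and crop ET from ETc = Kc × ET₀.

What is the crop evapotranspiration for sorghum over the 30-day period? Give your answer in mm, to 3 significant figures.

164 mm

ET₀ = 0.57 × 8.9 = 5.0730 mm/d
ETc = Kc × ET₀ = 1.08 × 5.0730 = 5.4788 mm/d
Over 30 days: 5.4788 × 30 = 164.364 mm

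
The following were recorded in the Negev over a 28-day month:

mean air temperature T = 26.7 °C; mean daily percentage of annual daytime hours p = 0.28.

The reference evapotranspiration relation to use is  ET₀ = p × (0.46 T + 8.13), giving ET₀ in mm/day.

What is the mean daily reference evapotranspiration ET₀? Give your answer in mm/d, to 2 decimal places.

ET₀ = 0.28 × (0.46 × 26.7 + 8.13) = 0.28 × 20.412 = 5.7154 mm/d

5.72 mm/d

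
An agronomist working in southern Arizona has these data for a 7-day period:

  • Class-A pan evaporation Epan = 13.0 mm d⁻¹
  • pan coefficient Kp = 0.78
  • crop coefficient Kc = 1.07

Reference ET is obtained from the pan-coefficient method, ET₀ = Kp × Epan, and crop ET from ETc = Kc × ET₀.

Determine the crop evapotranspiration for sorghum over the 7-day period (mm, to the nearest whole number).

ET₀ = 0.78 × 13.0 = 10.1400 mm/d
ETc = Kc × ET₀ = 1.07 × 10.1400 = 10.8498 mm/d
Over 7 days: 10.8498 × 7 = 75.949 mm

76 mm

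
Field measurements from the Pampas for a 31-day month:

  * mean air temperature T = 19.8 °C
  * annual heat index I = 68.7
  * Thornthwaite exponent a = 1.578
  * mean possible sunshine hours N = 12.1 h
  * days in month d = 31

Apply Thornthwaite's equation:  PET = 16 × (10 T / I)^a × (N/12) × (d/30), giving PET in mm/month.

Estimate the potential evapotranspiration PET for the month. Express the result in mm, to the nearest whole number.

89 mm

10T/I = 10 × 19.8 / 68.7 = 2.8821
(10T/I)^a = 2.8821^1.578 = 5.3140
Uncorrected PET = 16 × 5.3140 = 85.024 mm
Correction = (N/12)(d/30) = (12.1/12)(31/30) = 1.0419
PET = 85.024 × 1.0419 = 88.587 mm/month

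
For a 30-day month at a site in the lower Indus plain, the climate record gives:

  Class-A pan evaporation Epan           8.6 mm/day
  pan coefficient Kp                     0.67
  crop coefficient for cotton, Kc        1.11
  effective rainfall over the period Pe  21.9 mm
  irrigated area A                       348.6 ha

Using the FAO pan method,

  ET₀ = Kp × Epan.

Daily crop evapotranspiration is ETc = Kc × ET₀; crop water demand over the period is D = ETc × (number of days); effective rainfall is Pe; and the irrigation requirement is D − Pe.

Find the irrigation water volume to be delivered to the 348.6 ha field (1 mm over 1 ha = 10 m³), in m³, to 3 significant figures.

ET₀ = 0.67 × 8.6 = 5.7620 mm/d
ETc = Kc × ET₀ = 1.11 × 5.7620 = 6.3958 mm/d
Crop demand D = ETc × 30 d = 6.3958 × 30 = 191.874 mm
D − Pe = 191.874 − 21.9 = 169.974 mm
Volume = 169.974 mm × 348.6 ha × 10 = 592529.4 m³

593000 m³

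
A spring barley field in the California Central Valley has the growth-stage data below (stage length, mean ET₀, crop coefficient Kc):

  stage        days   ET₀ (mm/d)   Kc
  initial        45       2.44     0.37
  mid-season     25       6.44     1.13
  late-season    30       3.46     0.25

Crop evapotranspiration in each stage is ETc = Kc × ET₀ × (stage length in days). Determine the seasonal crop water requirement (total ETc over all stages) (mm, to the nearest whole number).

initial: 0.37 × 2.44 × 45 = 40.63 mm
mid-season: 1.13 × 6.44 × 25 = 181.93 mm
late-season: 0.25 × 3.46 × 30 = 25.95 mm
Seasonal total = 248.51 mm

249 mm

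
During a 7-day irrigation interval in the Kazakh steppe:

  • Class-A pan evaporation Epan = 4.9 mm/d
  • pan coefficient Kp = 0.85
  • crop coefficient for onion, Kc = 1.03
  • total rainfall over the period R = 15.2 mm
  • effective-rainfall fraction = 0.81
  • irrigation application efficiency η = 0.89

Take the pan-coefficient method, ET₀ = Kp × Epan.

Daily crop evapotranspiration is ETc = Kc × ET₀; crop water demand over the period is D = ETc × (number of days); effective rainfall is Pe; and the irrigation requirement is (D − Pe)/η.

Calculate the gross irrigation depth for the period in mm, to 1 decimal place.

ET₀ = 0.85 × 4.9 = 4.1650 mm/d
ETc = Kc × ET₀ = 1.03 × 4.1650 = 4.2900 mm/d
Crop demand D = ETc × 7 d = 4.2900 × 7 = 30.030 mm
Pe = 0.81 × 15.2 = 12.312 mm
D − Pe = 30.030 − 12.312 = 17.718 mm
Gross irrigation = 17.718 / 0.89 = 19.908 mm

19.9 mm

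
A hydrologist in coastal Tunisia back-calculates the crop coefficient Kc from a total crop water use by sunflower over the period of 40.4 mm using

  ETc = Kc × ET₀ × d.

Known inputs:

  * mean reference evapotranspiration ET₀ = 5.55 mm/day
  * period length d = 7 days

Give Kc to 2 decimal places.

1.04

ETc = Kc × ET₀ × d  ⇒  Kc = ETc / (ET₀ × d)
Kc = 40.4 / (5.55 × 7) = 40.4 / 38.85 = 1.0399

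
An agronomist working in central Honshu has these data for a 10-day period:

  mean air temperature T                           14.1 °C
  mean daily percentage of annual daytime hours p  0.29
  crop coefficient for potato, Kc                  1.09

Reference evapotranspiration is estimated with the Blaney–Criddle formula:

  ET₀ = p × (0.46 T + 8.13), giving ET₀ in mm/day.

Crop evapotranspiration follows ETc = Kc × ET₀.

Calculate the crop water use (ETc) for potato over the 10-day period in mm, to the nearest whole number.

46 mm

ET₀ = 0.29 × (0.46 × 14.1 + 8.13) = 0.29 × 14.616 = 4.2386 mm/d
ETc = Kc × ET₀ = 1.09 × 4.2386 = 4.6201 mm/d
Over 10 days: 4.6201 × 10 = 46.201 mm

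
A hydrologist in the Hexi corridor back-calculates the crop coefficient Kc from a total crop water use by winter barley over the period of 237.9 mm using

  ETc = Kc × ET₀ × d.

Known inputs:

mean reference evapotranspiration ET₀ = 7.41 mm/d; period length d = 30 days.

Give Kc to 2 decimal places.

ETc = Kc × ET₀ × d  ⇒  Kc = ETc / (ET₀ × d)
Kc = 237.9 / (7.41 × 30) = 237.9 / 222.30 = 1.0702

1.07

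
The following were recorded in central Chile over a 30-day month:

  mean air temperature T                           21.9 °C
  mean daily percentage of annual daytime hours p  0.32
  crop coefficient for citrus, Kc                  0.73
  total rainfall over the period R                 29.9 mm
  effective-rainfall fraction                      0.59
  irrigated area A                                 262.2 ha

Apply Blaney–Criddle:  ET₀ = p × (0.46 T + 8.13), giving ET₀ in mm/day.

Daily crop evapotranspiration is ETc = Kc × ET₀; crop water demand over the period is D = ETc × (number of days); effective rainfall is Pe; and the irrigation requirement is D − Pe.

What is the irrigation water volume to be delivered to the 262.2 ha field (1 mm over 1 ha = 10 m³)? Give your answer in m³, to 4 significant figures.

288200 m³

ET₀ = 0.32 × (0.46 × 21.9 + 8.13) = 0.32 × 18.204 = 5.8253 mm/d
ETc = Kc × ET₀ = 0.73 × 5.8253 = 4.2525 mm/d
Crop demand D = ETc × 30 d = 4.2525 × 30 = 127.575 mm
Pe = 0.59 × 29.9 = 17.641 mm
D − Pe = 127.575 − 17.641 = 109.934 mm
Volume = 109.934 mm × 262.2 ha × 10 = 288246.9 m³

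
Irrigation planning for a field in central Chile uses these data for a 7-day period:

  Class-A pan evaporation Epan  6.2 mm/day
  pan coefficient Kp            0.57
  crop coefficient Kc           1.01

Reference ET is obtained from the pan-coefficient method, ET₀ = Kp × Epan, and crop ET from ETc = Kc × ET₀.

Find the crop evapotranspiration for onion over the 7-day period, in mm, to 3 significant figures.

ET₀ = 0.57 × 6.2 = 3.5340 mm/d
ETc = Kc × ET₀ = 1.01 × 3.5340 = 3.5693 mm/d
Over 7 days: 3.5693 × 7 = 24.985 mm

25.0 mm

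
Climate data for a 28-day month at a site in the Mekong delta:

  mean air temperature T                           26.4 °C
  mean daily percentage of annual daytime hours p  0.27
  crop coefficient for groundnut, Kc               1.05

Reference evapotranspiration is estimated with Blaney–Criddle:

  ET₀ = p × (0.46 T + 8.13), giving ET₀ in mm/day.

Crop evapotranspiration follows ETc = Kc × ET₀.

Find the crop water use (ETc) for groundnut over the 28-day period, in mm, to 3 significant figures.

161 mm

ET₀ = 0.27 × (0.46 × 26.4 + 8.13) = 0.27 × 20.274 = 5.4740 mm/d
ETc = Kc × ET₀ = 1.05 × 5.4740 = 5.7477 mm/d
Over 28 days: 5.7477 × 28 = 160.936 mm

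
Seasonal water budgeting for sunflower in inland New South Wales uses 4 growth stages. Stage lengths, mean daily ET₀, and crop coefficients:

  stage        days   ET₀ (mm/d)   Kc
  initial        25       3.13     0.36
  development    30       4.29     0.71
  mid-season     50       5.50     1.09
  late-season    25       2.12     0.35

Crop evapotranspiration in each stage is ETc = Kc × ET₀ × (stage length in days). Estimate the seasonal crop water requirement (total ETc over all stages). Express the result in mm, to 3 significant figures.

initial: 0.36 × 3.13 × 25 = 28.17 mm
development: 0.71 × 4.29 × 30 = 91.38 mm
mid-season: 1.09 × 5.50 × 50 = 299.75 mm
late-season: 0.35 × 2.12 × 25 = 18.55 mm
Seasonal total = 437.85 mm

438 mm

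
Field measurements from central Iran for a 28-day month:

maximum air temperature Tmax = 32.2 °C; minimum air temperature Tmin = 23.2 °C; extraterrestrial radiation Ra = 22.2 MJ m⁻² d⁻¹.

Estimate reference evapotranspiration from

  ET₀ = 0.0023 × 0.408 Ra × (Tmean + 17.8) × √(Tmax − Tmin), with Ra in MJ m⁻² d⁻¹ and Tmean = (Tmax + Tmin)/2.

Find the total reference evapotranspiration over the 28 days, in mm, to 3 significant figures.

79.6 mm

Tmean = (32.2 + 23.2)/2 = 27.70 °C
0.408 Ra = 0.408 × 22.2 = 9.0576 mm/d equivalent
ET₀ = 0.0023 × 9.0576 × (27.70 + 17.8) × √9.0 = 0.0023 × 9.0576 × 45.50 × 3.0000 = 2.8436 mm/d
Over 28 days: 2.8436 × 28 = 79.621 mm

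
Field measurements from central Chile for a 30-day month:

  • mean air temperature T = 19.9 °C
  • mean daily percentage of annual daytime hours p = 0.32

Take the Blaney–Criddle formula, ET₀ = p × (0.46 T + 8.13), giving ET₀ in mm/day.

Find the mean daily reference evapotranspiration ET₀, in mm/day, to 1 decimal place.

ET₀ = 0.32 × (0.46 × 19.9 + 8.13) = 0.32 × 17.284 = 5.5309 mm/d

5.5 mm/day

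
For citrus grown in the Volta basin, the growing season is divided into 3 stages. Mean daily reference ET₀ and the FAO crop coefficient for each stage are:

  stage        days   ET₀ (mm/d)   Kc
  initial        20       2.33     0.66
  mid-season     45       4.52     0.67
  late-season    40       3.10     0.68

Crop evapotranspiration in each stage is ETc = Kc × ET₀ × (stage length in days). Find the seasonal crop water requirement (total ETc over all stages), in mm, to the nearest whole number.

initial: 0.66 × 2.33 × 20 = 30.76 mm
mid-season: 0.67 × 4.52 × 45 = 136.28 mm
late-season: 0.68 × 3.10 × 40 = 84.32 mm
Seasonal total = 251.36 mm

251 mm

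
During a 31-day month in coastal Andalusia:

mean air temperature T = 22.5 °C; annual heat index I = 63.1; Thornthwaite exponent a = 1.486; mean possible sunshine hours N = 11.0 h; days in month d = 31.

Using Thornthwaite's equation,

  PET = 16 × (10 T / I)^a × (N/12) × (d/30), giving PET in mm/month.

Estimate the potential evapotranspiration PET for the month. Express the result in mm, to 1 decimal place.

10T/I = 10 × 22.5 / 63.1 = 3.5658
(10T/I)^a = 3.5658^1.486 = 6.6146
Uncorrected PET = 16 × 6.6146 = 105.834 mm
Correction = (N/12)(d/30) = (11.0/12)(31/30) = 0.9472
PET = 105.834 × 0.9472 = 100.246 mm/month

100.2 mm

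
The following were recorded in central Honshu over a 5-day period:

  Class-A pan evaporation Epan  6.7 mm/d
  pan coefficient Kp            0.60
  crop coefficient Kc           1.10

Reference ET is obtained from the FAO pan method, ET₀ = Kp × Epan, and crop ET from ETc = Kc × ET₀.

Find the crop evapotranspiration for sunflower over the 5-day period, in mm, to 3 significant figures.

ET₀ = 0.60 × 6.7 = 4.0200 mm/d
ETc = Kc × ET₀ = 1.10 × 4.0200 = 4.4220 mm/d
Over 5 days: 4.4220 × 5 = 22.110 mm

22.1 mm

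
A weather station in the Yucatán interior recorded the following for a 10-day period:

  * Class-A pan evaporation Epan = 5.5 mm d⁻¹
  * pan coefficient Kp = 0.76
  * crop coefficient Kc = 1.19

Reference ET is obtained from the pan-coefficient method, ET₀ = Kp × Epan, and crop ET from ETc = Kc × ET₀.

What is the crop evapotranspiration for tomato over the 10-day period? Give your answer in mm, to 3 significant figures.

49.7 mm

ET₀ = 0.76 × 5.5 = 4.1800 mm/d
ETc = Kc × ET₀ = 1.19 × 4.1800 = 4.9742 mm/d
Over 10 days: 4.9742 × 10 = 49.742 mm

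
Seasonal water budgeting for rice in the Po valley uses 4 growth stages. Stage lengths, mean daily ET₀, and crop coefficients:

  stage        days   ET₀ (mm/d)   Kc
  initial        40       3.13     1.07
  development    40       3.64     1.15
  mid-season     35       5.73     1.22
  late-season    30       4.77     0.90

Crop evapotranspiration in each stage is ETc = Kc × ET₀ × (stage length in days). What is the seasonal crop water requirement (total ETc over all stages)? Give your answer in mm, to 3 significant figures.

initial: 1.07 × 3.13 × 40 = 133.96 mm
development: 1.15 × 3.64 × 40 = 167.44 mm
mid-season: 1.22 × 5.73 × 35 = 244.67 mm
late-season: 0.90 × 4.77 × 30 = 128.79 mm
Seasonal total = 674.86 mm

675 mm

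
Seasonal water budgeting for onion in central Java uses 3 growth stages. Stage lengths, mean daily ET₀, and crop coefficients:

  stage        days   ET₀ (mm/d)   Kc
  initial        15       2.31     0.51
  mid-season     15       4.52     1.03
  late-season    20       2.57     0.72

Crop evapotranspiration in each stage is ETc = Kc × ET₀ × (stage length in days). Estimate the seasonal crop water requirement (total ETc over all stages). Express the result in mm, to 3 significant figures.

initial: 0.51 × 2.31 × 15 = 17.67 mm
mid-season: 1.03 × 4.52 × 15 = 69.83 mm
late-season: 0.72 × 2.57 × 20 = 37.01 mm
Seasonal total = 124.51 mm

125 mm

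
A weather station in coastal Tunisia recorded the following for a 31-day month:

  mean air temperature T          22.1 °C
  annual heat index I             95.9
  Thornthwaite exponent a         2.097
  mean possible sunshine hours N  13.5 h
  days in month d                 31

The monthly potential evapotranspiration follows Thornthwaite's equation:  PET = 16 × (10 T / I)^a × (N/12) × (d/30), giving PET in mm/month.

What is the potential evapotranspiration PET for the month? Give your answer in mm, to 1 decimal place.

10T/I = 10 × 22.1 / 95.9 = 2.3045
(10T/I)^a = 2.3045^2.097 = 5.7587
Uncorrected PET = 16 × 5.7587 = 92.139 mm
Correction = (N/12)(d/30) = (13.5/12)(31/30) = 1.1625
PET = 92.139 × 1.1625 = 107.112 mm/month

107.1 mm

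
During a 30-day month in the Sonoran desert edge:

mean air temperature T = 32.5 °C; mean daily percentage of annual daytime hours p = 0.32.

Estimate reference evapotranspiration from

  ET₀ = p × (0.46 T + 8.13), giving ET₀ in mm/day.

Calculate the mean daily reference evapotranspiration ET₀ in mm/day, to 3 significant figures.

7.39 mm/day

ET₀ = 0.32 × (0.46 × 32.5 + 8.13) = 0.32 × 23.080 = 7.3856 mm/d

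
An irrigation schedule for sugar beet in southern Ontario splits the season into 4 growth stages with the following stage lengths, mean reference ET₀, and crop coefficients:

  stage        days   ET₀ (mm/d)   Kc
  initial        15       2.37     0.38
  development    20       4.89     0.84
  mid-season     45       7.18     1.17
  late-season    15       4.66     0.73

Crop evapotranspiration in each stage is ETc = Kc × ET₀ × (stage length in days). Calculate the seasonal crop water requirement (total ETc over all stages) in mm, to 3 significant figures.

initial: 0.38 × 2.37 × 15 = 13.51 mm
development: 0.84 × 4.89 × 20 = 82.15 mm
mid-season: 1.17 × 7.18 × 45 = 378.03 mm
late-season: 0.73 × 4.66 × 15 = 51.03 mm
Seasonal total = 524.72 mm

525 mm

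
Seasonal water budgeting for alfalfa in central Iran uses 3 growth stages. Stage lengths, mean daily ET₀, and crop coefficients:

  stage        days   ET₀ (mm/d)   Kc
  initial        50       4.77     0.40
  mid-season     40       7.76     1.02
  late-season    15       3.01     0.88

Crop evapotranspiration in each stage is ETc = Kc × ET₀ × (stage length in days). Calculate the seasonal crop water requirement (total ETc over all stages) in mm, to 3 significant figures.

initial: 0.40 × 4.77 × 50 = 95.40 mm
mid-season: 1.02 × 7.76 × 40 = 316.61 mm
late-season: 0.88 × 3.01 × 15 = 39.73 mm
Seasonal total = 451.74 mm

452 mm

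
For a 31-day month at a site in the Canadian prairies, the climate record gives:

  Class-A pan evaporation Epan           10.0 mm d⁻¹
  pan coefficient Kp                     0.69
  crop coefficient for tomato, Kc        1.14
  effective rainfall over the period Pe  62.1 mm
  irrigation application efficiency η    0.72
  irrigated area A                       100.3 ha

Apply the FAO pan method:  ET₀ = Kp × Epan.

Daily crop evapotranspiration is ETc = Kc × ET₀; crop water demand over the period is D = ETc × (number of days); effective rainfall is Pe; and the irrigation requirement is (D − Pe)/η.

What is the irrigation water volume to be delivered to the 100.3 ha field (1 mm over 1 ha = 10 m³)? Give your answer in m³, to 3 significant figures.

ET₀ = 0.69 × 10.0 = 6.9000 mm/d
ETc = Kc × ET₀ = 1.14 × 6.9000 = 7.8660 mm/d
Crop demand D = ETc × 31 d = 7.8660 × 31 = 243.846 mm
D − Pe = 243.846 − 62.1 = 181.746 mm
Gross irrigation = 181.746 / 0.72 = 252.425 mm
Volume = 252.425 mm × 100.3 ha × 10 = 253182.3 m³

253000 m³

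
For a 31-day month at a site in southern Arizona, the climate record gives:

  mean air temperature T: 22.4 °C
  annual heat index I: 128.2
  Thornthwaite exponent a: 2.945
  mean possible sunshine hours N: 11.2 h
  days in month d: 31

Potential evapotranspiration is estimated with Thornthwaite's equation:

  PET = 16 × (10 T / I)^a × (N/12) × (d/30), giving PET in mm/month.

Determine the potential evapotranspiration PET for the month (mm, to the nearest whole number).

80 mm

10T/I = 10 × 22.4 / 128.2 = 1.7473
(10T/I)^a = 1.7473^2.945 = 5.1734
Uncorrected PET = 16 × 5.1734 = 82.774 mm
Correction = (N/12)(d/30) = (11.2/12)(31/30) = 0.9644
PET = 82.774 × 0.9644 = 79.827 mm/month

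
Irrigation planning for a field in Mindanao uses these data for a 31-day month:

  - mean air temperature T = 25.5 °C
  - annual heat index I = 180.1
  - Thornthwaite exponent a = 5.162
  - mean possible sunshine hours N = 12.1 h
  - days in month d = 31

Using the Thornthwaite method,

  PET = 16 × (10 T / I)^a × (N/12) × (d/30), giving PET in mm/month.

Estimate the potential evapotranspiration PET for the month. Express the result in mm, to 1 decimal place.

10T/I = 10 × 25.5 / 180.1 = 1.4159
(10T/I)^a = 1.4159^5.162 = 6.0205
Uncorrected PET = 16 × 6.0205 = 96.328 mm
Correction = (N/12)(d/30) = (12.1/12)(31/30) = 1.0419
PET = 96.328 × 1.0419 = 100.364 mm/month

100.4 mm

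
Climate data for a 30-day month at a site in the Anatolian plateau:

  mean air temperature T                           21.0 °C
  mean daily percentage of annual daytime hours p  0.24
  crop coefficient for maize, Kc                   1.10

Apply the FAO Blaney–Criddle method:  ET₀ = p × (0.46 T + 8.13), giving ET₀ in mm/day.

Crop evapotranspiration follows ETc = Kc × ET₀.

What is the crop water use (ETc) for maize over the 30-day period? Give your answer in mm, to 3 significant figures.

ET₀ = 0.24 × (0.46 × 21.0 + 8.13) = 0.24 × 17.790 = 4.2696 mm/d
ETc = Kc × ET₀ = 1.10 × 4.2696 = 4.6966 mm/d
Over 30 days: 4.6966 × 30 = 140.898 mm

141 mm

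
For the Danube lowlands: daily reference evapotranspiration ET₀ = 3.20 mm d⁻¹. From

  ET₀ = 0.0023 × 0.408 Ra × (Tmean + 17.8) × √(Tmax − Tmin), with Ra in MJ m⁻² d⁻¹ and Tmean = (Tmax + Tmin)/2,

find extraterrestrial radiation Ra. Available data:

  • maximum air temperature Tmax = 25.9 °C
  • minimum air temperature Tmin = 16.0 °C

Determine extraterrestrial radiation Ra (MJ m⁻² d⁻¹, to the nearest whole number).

28 MJ m⁻² d⁻¹

Tmean = (25.9+16.0)/2 = 20.95 °C; ΔT = 9.9
Ra = ET₀ / [0.0023 × 0.408 × (Tmean+17.8) × √ΔT]
   = 3.20 / (0.0023 × 0.408 × 38.75 × 3.1464) = 27.969 MJ m⁻² d⁻¹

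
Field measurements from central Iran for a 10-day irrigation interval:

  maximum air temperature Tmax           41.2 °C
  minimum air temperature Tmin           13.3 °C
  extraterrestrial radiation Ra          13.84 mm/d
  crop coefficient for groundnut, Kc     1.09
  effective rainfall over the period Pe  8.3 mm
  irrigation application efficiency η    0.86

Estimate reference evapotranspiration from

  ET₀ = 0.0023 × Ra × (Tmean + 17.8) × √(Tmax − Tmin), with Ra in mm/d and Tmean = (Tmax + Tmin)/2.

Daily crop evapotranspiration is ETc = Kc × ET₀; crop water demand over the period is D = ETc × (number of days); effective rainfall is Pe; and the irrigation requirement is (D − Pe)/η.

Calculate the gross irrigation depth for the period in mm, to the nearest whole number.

Tmean = (41.2 + 13.3)/2 = 27.25 °C
ET₀ = 0.0023 × 13.84 × (27.25 + 17.8) × √27.9 = 0.0023 × 13.84 × 45.05 × 5.2820 = 7.5746 mm/d
ETc = Kc × ET₀ = 1.09 × 7.5746 = 8.2563 mm/d
Crop demand D = ETc × 10 d = 8.2563 × 10 = 82.563 mm
D − Pe = 82.563 − 8.3 = 74.263 mm
Gross irrigation = 74.263 / 0.86 = 86.352 mm

86 mm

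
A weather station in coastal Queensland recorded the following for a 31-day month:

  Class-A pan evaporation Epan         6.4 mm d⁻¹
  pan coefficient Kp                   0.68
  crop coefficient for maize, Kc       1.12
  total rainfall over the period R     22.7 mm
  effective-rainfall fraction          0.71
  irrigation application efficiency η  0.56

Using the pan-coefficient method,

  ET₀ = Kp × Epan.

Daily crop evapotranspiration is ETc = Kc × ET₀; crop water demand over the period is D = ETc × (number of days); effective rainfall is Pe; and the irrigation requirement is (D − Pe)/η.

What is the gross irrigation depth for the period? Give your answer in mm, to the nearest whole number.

ET₀ = 0.68 × 6.4 = 4.3520 mm/d
ETc = Kc × ET₀ = 1.12 × 4.3520 = 4.8742 mm/d
Crop demand D = ETc × 31 d = 4.8742 × 31 = 151.100 mm
Pe = 0.71 × 22.7 = 16.117 mm
D − Pe = 151.100 − 16.117 = 134.983 mm
Gross irrigation = 134.983 / 0.56 = 241.041 mm

241 mm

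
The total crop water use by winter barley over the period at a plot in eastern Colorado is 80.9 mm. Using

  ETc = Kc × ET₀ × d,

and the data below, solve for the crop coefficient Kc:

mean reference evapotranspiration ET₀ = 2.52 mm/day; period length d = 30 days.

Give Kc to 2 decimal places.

1.07

ETc = Kc × ET₀ × d  ⇒  Kc = ETc / (ET₀ × d)
Kc = 80.9 / (2.52 × 30) = 80.9 / 75.60 = 1.0701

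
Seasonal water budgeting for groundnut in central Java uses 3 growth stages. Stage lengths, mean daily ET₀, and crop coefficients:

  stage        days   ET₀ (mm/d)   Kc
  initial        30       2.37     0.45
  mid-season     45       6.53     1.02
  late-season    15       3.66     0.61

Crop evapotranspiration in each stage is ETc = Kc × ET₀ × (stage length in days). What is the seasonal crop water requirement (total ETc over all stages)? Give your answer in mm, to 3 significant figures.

initial: 0.45 × 2.37 × 30 = 32.00 mm
mid-season: 1.02 × 6.53 × 45 = 299.73 mm
late-season: 0.61 × 3.66 × 15 = 33.49 mm
Seasonal total = 365.22 mm

365 mm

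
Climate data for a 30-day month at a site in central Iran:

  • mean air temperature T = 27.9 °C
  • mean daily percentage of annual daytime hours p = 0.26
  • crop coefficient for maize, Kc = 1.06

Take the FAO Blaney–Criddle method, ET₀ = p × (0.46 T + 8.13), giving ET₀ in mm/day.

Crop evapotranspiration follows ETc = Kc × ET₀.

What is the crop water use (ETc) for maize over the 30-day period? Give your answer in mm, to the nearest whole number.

173 mm

ET₀ = 0.26 × (0.46 × 27.9 + 8.13) = 0.26 × 20.964 = 5.4506 mm/d
ETc = Kc × ET₀ = 1.06 × 5.4506 = 5.7776 mm/d
Over 30 days: 5.7776 × 30 = 173.328 mm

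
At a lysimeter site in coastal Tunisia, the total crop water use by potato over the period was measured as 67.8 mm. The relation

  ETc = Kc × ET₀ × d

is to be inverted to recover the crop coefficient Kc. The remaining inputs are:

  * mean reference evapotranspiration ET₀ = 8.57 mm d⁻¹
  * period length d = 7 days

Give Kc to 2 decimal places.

ETc = Kc × ET₀ × d  ⇒  Kc = ETc / (ET₀ × d)
Kc = 67.8 / (8.57 × 7) = 67.8 / 59.99 = 1.1302

1.13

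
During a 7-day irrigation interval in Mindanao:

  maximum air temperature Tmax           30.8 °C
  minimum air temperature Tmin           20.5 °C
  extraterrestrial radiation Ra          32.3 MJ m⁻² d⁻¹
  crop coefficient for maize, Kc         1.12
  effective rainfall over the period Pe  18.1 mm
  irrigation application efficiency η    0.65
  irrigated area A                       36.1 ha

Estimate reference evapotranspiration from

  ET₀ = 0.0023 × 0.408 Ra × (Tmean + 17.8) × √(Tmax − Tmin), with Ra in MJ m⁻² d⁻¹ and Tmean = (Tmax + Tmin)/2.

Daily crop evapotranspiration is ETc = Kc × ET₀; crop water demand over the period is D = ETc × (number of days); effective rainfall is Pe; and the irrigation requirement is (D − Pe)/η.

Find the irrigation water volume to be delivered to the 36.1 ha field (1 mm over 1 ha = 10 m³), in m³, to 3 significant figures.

Tmean = (30.8 + 20.5)/2 = 25.65 °C
0.408 Ra = 0.408 × 32.3 = 13.1784 mm/d equivalent
ET₀ = 0.0023 × 13.1784 × (25.65 + 17.8) × √10.3 = 0.0023 × 13.1784 × 43.45 × 3.2094 = 4.2267 mm/d
ETc = Kc × ET₀ = 1.12 × 4.2267 = 4.7339 mm/d
Crop demand D = ETc × 7 d = 4.7339 × 7 = 33.137 mm
D − Pe = 33.137 − 18.1 = 15.037 mm
Gross irrigation = 15.037 / 0.65 = 23.134 mm
Volume = 23.134 mm × 36.1 ha × 10 = 8351.4 m³

8350 m³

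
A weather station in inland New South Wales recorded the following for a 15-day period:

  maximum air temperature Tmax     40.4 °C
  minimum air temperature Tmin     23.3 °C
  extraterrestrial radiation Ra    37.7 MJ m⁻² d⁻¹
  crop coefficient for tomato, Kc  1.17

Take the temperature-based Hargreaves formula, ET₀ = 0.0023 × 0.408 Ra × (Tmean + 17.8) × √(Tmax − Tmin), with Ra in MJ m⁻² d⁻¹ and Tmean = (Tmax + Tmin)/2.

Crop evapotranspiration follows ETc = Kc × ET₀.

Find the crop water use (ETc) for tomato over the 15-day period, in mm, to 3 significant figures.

Tmean = (40.4 + 23.3)/2 = 31.85 °C
0.408 Ra = 0.408 × 37.7 = 15.3816 mm/d equivalent
ET₀ = 0.0023 × 15.3816 × (31.85 + 17.8) × √17.1 = 0.0023 × 15.3816 × 49.65 × 4.1352 = 7.2635 mm/d
ETc = Kc × ET₀ = 1.17 × 7.2635 = 8.4983 mm/d
Over 15 days: 8.4983 × 15 = 127.475 mm

127 mm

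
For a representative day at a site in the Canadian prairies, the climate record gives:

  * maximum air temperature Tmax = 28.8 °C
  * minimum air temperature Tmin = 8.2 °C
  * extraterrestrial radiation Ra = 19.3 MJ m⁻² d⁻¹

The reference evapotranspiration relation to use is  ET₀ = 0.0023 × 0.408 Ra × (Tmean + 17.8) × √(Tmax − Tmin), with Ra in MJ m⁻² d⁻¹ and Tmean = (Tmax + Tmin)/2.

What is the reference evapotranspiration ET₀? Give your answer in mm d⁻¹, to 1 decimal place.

3.0 mm d⁻¹

Tmean = (28.8 + 8.2)/2 = 18.50 °C
0.408 Ra = 0.408 × 19.3 = 7.8744 mm/d equivalent
ET₀ = 0.0023 × 7.8744 × (18.50 + 17.8) × √20.6 = 0.0023 × 7.8744 × 36.30 × 4.5387 = 2.9839 mm/d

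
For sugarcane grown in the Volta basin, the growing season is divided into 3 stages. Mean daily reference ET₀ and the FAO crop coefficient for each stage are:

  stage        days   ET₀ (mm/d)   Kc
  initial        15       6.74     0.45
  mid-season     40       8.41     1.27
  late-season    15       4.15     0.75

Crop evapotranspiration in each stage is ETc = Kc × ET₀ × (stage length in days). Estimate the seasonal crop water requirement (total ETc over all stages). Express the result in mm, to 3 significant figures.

initial: 0.45 × 6.74 × 15 = 45.50 mm
mid-season: 1.27 × 8.41 × 40 = 427.23 mm
late-season: 0.75 × 4.15 × 15 = 46.69 mm
Seasonal total = 519.42 mm

519 mm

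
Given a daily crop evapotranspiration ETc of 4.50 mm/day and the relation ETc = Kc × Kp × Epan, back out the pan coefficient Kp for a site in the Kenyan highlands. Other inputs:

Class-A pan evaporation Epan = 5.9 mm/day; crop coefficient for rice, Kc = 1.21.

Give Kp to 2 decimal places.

0.63

ETc = Kc × Kp × Epan  ⇒  Kp = ETc / (Kc × Epan)
Kp = 4.50 / (1.21 × 5.9) = 4.50 / 7.139 = 0.6303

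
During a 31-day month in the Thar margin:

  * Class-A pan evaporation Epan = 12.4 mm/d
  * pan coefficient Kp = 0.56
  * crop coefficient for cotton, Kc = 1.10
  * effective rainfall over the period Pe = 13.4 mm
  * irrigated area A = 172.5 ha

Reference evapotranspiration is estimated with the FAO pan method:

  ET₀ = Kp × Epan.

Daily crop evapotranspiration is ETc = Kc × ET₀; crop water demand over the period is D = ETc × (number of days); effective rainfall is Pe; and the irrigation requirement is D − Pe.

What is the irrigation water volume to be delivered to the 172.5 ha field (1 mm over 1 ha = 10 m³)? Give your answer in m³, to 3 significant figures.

385000 m³

ET₀ = 0.56 × 12.4 = 6.9440 mm/d
ETc = Kc × ET₀ = 1.10 × 6.9440 = 7.6384 mm/d
Crop demand D = ETc × 31 d = 7.6384 × 31 = 236.790 mm
D − Pe = 236.790 − 13.4 = 223.390 mm
Volume = 223.390 mm × 172.5 ha × 10 = 385347.8 m³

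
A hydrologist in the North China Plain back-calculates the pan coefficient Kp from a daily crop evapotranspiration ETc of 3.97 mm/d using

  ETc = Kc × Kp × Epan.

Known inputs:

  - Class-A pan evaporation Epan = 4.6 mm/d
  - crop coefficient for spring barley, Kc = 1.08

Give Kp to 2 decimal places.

0.80

ETc = Kc × Kp × Epan  ⇒  Kp = ETc / (Kc × Epan)
Kp = 3.97 / (1.08 × 4.6) = 3.97 / 4.968 = 0.7991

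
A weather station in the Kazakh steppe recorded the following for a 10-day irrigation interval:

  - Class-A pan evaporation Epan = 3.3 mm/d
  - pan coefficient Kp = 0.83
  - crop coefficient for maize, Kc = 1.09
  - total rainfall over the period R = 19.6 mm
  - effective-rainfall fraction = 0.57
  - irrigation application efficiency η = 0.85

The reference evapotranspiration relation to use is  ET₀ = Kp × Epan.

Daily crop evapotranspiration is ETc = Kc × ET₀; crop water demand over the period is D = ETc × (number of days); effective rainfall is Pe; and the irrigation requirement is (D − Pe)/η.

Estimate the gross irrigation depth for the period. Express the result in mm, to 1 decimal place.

ET₀ = 0.83 × 3.3 = 2.7390 mm/d
ETc = Kc × ET₀ = 1.09 × 2.7390 = 2.9855 mm/d
Crop demand D = ETc × 10 d = 2.9855 × 10 = 29.855 mm
Pe = 0.57 × 19.6 = 11.172 mm
D − Pe = 29.855 − 11.172 = 18.683 mm
Gross irrigation = 18.683 / 0.85 = 21.980 mm

22.0 mm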